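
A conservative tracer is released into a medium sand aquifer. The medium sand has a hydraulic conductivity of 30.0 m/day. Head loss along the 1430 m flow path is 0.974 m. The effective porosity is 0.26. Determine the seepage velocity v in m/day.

Hydraulic gradient i = Δh / L = 0.974 / 1430 = 0.0006811.
Darcy flux q = K · i = 30.00 × 0.0006811 = 0.02043 m/day.
Seepage velocity v = q / n_e = 0.02043 / 0.26 = 0.07859 m/day.

0.0786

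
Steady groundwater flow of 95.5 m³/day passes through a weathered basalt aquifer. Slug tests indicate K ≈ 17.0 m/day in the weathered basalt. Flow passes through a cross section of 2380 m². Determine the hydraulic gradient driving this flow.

0.00236

From Q = K·A·i, i = Q / (K·A) = 95.5 / (17.00 × 2380) = 0.002360.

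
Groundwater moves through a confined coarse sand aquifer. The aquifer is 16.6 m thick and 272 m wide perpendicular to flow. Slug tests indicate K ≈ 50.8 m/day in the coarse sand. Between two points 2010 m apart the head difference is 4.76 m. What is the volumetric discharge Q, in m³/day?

Cross-sectional area A = 272 × 16.6 = 4515 m².
Hydraulic gradient i = Δh / L = 4.76 / 2010 = 0.002368.
Darcy's law: Q = K · A · i = 50.80 × 4515 × 0.002368 = 543.2 m³/day.

543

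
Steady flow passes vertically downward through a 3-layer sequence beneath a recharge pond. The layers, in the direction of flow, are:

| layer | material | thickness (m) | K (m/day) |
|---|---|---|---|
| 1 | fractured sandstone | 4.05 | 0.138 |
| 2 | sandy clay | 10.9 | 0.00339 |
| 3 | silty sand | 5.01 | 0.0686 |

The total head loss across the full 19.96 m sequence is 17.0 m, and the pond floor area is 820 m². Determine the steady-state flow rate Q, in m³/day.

4.20

Flow is perpendicular to layering, so the layers act in series and the equivalent K is the thickness-weighted harmonic mean.
Total thickness L = 4.05 + 10.9 + 5.01 = 19.96 m.
Σ(b_i/K_i) = 4.05/0.138 + 10.9/0.00339 + 5.01/0.0686 = 3318 d.
K_eq = L / Σ(b_i/K_i) = 19.96 / 3318 = 0.006016 m/day.
Q = K_eq · A · (Δh/L) = 0.006016 × 820 × (17.0/19.96) = 4.202 m³/day.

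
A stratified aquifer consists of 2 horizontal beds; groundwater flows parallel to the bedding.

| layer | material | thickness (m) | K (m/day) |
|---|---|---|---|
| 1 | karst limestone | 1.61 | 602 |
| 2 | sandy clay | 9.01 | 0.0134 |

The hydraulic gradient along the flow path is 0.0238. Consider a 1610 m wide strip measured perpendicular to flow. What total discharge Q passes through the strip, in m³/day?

37100

Flow is parallel to layering, so each bed carries its own Darcy discharge and the transmissivities add.
Σ(K_i·b_i) = 602×1.61 + 0.0134×9.01 = 969.3 m²/day.
Hydraulic gradient i = 0.0238.
Q = Σ(K_i·b_i) · W · i = 969.3 × 1610 × 0.02380 = 37143 m³/day.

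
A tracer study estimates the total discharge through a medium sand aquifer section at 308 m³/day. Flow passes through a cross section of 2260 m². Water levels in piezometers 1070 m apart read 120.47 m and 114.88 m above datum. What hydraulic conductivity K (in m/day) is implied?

26.1

Hydraulic gradient i = (120.47 − 114.88) / 1070 = 5.59 / 1070 = 0.005224.
From Q = K·A·i, K = Q / (A·i) = 308 / (2260 × 0.005224) = 26.09 m/day.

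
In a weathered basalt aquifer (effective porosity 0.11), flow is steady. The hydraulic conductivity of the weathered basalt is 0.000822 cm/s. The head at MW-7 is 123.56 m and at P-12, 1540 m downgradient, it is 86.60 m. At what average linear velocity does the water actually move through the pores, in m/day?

0.155

Convert K: 0.000822 cm/s × 864 = 0.7102 m/day.
Hydraulic gradient i = (123.56 − 86.60) / 1540 = 36.96 / 1540 = 0.02400.
Darcy flux q = K · i = 0.7102 × 0.02400 = 0.01704 m/day.
Seepage velocity v = q / n_e = 0.01704 / 0.11 = 0.1550 m/day.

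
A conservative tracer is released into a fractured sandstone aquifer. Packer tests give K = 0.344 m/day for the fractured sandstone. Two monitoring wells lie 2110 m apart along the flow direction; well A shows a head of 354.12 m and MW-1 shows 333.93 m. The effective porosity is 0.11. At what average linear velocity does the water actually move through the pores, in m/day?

0.0299

Hydraulic gradient i = (354.12 − 333.93) / 2110 = 20.19 / 2110 = 0.009569.
Darcy flux q = K · i = 0.3440 × 0.009569 = 0.003292 m/day.
Seepage velocity v = q / n_e = 0.003292 / 0.11 = 0.02992 m/day.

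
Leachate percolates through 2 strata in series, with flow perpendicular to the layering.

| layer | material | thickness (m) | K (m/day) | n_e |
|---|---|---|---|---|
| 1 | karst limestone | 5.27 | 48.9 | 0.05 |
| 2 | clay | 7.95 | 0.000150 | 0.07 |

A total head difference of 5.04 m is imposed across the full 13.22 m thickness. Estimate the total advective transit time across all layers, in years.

23.6

With flow normal to the layers, continuity requires the same specific discharge q through every layer.
Σ(b_i/K_i) = 5.27/48.9 + 7.95/0.000150 = 53000 d.
q = Δh / Σ(b_i/K_i) = 5.04 / 53000 = 9.509e-05 m/day.
In each layer the seepage velocity is v_i = q/n_i, so the layer transit time is t_i = b_i·n_i / q:
  layer 1 (karst limestone): t_1 = 5.27 × 0.05 / 9.509e-05 = 2771 d
  layer 2 (clay): t_2 = 7.95 × 0.07 / 9.509e-05 = 5852 d
Total t = Σ t_i = 8623 days = 23.61 years.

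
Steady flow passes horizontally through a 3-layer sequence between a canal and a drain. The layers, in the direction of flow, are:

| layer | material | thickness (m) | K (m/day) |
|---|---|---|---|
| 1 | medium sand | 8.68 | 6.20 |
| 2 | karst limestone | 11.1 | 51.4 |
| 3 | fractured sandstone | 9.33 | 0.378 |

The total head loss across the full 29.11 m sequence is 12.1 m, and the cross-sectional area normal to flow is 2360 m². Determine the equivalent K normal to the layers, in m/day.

Flow is perpendicular to layering, so the layers act in series and the equivalent K is the thickness-weighted harmonic mean.
Total thickness L = 8.68 + 11.1 + 9.33 = 29.11 m.
Σ(b_i/K_i) = 8.68/6.20 + 11.1/51.4 + 9.33/0.378 = 26.30 d.
K_eq = L / Σ(b_i/K_i) = 29.11 / 26.30 = 1.107 m/day.

1.11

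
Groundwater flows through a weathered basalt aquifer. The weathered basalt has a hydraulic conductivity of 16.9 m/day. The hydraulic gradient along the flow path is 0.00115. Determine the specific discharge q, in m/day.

Hydraulic gradient i = 0.00115.
Specific discharge q = K · i = 16.90 × 0.001150 = 0.01943 m/day.

0.0194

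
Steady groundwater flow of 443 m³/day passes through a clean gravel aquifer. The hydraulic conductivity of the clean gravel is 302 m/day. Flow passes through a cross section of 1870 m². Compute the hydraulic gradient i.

0.000784

From Q = K·A·i, i = Q / (K·A) = 443 / (302.0 × 1870) = 0.0007844.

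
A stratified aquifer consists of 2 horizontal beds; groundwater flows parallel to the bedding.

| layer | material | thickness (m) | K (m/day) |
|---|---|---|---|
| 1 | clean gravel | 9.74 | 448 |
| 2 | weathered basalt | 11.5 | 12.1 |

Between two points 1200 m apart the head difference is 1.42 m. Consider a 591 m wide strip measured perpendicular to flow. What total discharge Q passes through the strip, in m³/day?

3150

Flow is parallel to layering, so each bed carries its own Darcy discharge and the transmissivities add.
Σ(K_i·b_i) = 448×9.74 + 12.1×11.5 = 4503 m²/day.
Hydraulic gradient i = Δh / L = 1.42 / 1200 = 0.001183.
Q = Σ(K_i·b_i) · W · i = 4503 × 591 × 0.001183 = 3149 m³/day.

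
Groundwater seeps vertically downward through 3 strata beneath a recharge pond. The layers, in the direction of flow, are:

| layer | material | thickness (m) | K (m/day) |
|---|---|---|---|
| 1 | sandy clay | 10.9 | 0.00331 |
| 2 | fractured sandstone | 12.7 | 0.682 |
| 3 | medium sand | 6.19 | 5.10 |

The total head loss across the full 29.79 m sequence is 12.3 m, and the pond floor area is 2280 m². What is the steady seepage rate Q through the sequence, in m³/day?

Flow is perpendicular to layering, so the layers act in series and the equivalent K is the thickness-weighted harmonic mean.
Total thickness L = 10.9 + 12.7 + 6.19 = 29.79 m.
Σ(b_i/K_i) = 10.9/0.00331 + 12.7/0.682 + 6.19/5.10 = 3313 d.
K_eq = L / Σ(b_i/K_i) = 29.79 / 3313 = 0.008992 m/day.
Q = K_eq · A · (Δh/L) = 0.008992 × 2280 × (12.3/29.79) = 8.465 m³/day.

8.47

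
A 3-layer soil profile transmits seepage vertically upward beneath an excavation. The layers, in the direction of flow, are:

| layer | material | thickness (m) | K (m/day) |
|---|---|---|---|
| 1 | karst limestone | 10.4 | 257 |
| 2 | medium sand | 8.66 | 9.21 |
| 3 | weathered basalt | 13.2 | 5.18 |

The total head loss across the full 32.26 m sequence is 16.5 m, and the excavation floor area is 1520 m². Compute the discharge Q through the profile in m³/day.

Flow is perpendicular to layering, so the layers act in series and the equivalent K is the thickness-weighted harmonic mean.
Total thickness L = 10.4 + 8.66 + 13.2 = 32.26 m.
Σ(b_i/K_i) = 10.4/257 + 8.66/9.21 + 13.2/5.18 = 3.529 d.
K_eq = L / Σ(b_i/K_i) = 32.26 / 3.529 = 9.141 m/day.
Q = K_eq · A · (Δh/L) = 9.141 × 1520 × (16.5/32.26) = 7107 m³/day.

7110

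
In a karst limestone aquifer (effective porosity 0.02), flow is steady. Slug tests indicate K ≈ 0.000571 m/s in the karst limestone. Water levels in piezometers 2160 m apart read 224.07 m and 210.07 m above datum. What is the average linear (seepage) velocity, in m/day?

Convert K: 0.000571 m/s × 86400 = 49.33 m/day.
Hydraulic gradient i = (224.07 − 210.07) / 2160 = 14 / 2160 = 0.006481.
Darcy flux q = K · i = 49.33 × 0.006481 = 0.3198 m/day.
Seepage velocity v = q / n_e = 0.3198 / 0.02 = 15.99 m/day.

16.0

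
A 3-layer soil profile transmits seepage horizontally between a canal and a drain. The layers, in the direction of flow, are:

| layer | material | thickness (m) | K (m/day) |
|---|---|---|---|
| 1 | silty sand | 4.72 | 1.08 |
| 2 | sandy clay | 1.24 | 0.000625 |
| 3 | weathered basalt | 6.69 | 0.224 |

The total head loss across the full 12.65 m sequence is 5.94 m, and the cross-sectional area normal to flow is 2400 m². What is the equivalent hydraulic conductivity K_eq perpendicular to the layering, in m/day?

Flow is perpendicular to layering, so the layers act in series and the equivalent K is the thickness-weighted harmonic mean.
Total thickness L = 4.72 + 1.24 + 6.69 = 12.65 m.
Σ(b_i/K_i) = 4.72/1.08 + 1.24/0.000625 + 6.69/0.224 = 2018 d.
K_eq = L / Σ(b_i/K_i) = 12.65 / 2018 = 0.006268 m/day.

0.00627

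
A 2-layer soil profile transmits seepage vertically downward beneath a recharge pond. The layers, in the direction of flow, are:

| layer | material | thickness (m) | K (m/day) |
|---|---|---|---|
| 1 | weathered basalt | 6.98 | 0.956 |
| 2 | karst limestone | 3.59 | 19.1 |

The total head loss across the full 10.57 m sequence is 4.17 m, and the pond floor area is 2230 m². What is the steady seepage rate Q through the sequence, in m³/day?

Flow is perpendicular to layering, so the layers act in series and the equivalent K is the thickness-weighted harmonic mean.
Total thickness L = 6.98 + 3.59 = 10.57 m.
Σ(b_i/K_i) = 6.98/0.956 + 3.59/19.1 = 7.489 d.
K_eq = L / Σ(b_i/K_i) = 10.57 / 7.489 = 1.411 m/day.
Q = K_eq · A · (Δh/L) = 1.411 × 2230 × (4.17/10.57) = 1242 m³/day.

1240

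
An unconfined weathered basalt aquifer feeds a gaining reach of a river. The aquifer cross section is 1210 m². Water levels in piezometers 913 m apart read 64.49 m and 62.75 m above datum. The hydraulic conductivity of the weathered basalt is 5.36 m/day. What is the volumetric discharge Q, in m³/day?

Hydraulic gradient i = (64.49 − 62.75) / 913 = 1.74 / 913 = 0.001906.
Darcy's law: Q = K · A · i = 5.360 × 1210 × 0.001906 = 12.36 m³/day.

12.4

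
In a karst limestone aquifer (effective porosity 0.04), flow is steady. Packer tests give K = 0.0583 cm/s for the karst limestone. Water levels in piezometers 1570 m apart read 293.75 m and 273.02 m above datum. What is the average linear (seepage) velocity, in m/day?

16.6

Convert K: 0.0583 cm/s × 864 = 50.37 m/day.
Hydraulic gradient i = (293.75 − 273.02) / 1570 = 20.73 / 1570 = 0.01320.
Darcy flux q = K · i = 50.37 × 0.01320 = 0.6651 m/day.
Seepage velocity v = q / n_e = 0.6651 / 0.04 = 16.63 m/day.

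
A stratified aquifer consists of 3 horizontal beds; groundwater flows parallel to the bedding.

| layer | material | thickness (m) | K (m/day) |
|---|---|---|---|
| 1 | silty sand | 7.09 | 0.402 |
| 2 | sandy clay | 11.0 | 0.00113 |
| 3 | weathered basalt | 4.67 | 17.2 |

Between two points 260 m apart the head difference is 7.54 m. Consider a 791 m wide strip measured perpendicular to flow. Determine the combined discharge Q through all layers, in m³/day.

1910

Flow is parallel to layering, so each bed carries its own Darcy discharge and the transmissivities add.
Σ(K_i·b_i) = 0.402×7.09 + 0.00113×11.0 + 17.2×4.67 = 83.19 m²/day.
Hydraulic gradient i = Δh / L = 7.54 / 260 = 0.02900.
Q = Σ(K_i·b_i) · W · i = 83.19 × 791 × 0.02900 = 1908 m³/day.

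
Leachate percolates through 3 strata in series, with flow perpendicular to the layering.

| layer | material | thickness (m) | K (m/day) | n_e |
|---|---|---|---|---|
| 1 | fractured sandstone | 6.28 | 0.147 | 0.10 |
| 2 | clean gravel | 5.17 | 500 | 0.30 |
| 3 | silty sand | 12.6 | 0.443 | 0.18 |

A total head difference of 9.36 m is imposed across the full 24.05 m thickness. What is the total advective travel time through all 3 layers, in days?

With flow normal to the layers, continuity requires the same specific discharge q through every layer.
Σ(b_i/K_i) = 6.28/0.147 + 5.17/500 + 12.6/0.443 = 71.17 d.
q = Δh / Σ(b_i/K_i) = 9.36 / 71.17 = 0.1315 m/day.
In each layer the seepage velocity is v_i = q/n_i, so the layer transit time is t_i = b_i·n_i / q:
  layer 1 (fractured sandstone): t_1 = 6.28 × 0.10 / 0.1315 = 4.775 d
  layer 2 (clean gravel): t_2 = 5.17 × 0.30 / 0.1315 = 11.79 d
  layer 3 (silty sand): t_3 = 12.6 × 0.18 / 0.1315 = 17.25 d
Total t = Σ t_i = 33.82 days.

33.8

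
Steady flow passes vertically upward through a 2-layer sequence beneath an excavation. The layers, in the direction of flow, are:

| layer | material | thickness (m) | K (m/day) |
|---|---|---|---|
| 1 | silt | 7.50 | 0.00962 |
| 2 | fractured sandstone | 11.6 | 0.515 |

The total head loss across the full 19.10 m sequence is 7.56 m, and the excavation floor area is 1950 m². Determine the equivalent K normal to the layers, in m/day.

0.0238

Flow is perpendicular to layering, so the layers act in series and the equivalent K is the thickness-weighted harmonic mean.
Total thickness L = 7.50 + 11.6 = 19.10 m.
Σ(b_i/K_i) = 7.50/0.00962 + 11.6/0.515 = 802.2 d.
K_eq = L / Σ(b_i/K_i) = 19.10 / 802.2 = 0.02381 m/day.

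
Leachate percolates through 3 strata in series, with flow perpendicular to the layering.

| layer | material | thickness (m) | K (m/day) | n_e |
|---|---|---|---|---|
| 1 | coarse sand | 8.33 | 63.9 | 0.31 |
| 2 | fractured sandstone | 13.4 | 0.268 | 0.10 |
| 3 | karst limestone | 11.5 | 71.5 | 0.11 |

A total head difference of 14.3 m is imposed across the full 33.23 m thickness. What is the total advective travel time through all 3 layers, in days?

18.2

With flow normal to the layers, continuity requires the same specific discharge q through every layer.
Σ(b_i/K_i) = 8.33/63.9 + 13.4/0.268 + 11.5/71.5 = 50.29 d.
q = Δh / Σ(b_i/K_i) = 14.3 / 50.29 = 0.2843 m/day.
In each layer the seepage velocity is v_i = q/n_i, so the layer transit time is t_i = b_i·n_i / q:
  layer 1 (coarse sand): t_1 = 8.33 × 0.31 / 0.2843 = 9.082 d
  layer 2 (fractured sandstone): t_2 = 13.4 × 0.10 / 0.2843 = 4.713 d
  layer 3 (karst limestone): t_3 = 11.5 × 0.11 / 0.2843 = 4.449 d
Total t = Σ t_i = 18.24 days.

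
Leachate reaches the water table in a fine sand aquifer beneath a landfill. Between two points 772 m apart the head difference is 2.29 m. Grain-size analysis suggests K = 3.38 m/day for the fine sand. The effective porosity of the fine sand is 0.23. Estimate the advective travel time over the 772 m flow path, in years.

Hydraulic gradient i = Δh / L = 2.29 / 772 = 0.002966.
Darcy flux q = K · i = 3.380 × 0.002966 = 0.01003 m/day.
Seepage velocity v = q / n_e = 0.01003 / 0.23 = 0.04359 m/day.
Travel time t = L / v = 772 / 0.04359 = 17710 days = 48.49 years.

48.5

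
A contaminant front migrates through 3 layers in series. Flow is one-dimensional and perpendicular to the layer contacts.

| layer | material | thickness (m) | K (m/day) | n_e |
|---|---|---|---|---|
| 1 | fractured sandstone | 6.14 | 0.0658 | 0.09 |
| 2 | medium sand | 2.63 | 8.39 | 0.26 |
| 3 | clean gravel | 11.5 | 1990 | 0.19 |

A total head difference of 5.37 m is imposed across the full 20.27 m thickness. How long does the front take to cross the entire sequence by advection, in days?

With flow normal to the layers, continuity requires the same specific discharge q through every layer.
Σ(b_i/K_i) = 6.14/0.0658 + 2.63/8.39 + 11.5/1990 = 93.63 d.
q = Δh / Σ(b_i/K_i) = 5.37 / 93.63 = 0.05735 m/day.
In each layer the seepage velocity is v_i = q/n_i, so the layer transit time is t_i = b_i·n_i / q:
  layer 1 (fractured sandstone): t_1 = 6.14 × 0.09 / 0.05735 = 9.635 d
  layer 2 (medium sand): t_2 = 2.63 × 0.26 / 0.05735 = 11.92 d
  layer 3 (clean gravel): t_3 = 11.5 × 0.19 / 0.05735 = 38.10 d
Total t = Σ t_i = 59.66 days.

59.7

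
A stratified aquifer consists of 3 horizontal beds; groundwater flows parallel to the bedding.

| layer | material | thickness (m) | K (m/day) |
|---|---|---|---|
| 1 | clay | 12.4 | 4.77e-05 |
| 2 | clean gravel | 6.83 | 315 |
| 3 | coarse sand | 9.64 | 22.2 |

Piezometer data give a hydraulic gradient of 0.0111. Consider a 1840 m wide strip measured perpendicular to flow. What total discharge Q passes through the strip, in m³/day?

Flow is parallel to layering, so each bed carries its own Darcy discharge and the transmissivities add.
Σ(K_i·b_i) = 4.77e-05×12.4 + 315×6.83 + 22.2×9.64 = 2365 m²/day.
Hydraulic gradient i = 0.0111.
Q = Σ(K_i·b_i) · W · i = 2365 × 1840 × 0.01110 = 48312 m³/day.

48300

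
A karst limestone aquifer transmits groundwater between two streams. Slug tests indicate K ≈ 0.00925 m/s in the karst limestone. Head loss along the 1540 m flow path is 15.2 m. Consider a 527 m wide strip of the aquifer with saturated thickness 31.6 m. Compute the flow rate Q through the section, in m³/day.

Convert K: 0.00925 m/s × 86400 = 799.2 m/day.
Cross-sectional area A = 527 × 31.6 = 16653 m².
Hydraulic gradient i = Δh / L = 15.2 / 1540 = 0.009870.
Darcy's law: Q = K · A · i = 799.2 × 16653 × 0.009870 = 1.314e+05 m³/day.

131000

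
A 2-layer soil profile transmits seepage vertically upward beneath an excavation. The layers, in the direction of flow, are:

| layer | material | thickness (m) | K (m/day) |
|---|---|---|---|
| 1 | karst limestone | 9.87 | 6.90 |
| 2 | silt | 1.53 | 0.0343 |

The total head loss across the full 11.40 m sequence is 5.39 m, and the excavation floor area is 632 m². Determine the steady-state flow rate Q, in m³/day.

74.0

Flow is perpendicular to layering, so the layers act in series and the equivalent K is the thickness-weighted harmonic mean.
Total thickness L = 9.87 + 1.53 = 11.40 m.
Σ(b_i/K_i) = 9.87/6.90 + 1.53/0.0343 = 46.04 d.
K_eq = L / Σ(b_i/K_i) = 11.40 / 46.04 = 0.2476 m/day.
Q = K_eq · A · (Δh/L) = 0.2476 × 632 × (5.39/11.40) = 73.99 m³/day.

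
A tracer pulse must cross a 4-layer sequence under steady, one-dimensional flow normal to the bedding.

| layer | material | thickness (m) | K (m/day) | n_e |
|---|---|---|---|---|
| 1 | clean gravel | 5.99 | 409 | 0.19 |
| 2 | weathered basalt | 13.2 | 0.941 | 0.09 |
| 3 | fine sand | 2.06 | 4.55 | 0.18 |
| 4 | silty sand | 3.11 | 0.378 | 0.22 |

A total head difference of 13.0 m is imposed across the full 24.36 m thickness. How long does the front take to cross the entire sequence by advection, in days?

5.91

With flow normal to the layers, continuity requires the same specific discharge q through every layer.
Σ(b_i/K_i) = 5.99/409 + 13.2/0.941 + 2.06/4.55 + 3.11/0.378 = 22.72 d.
q = Δh / Σ(b_i/K_i) = 13.0 / 22.72 = 0.5721 m/day.
In each layer the seepage velocity is v_i = q/n_i, so the layer transit time is t_i = b_i·n_i / q:
  layer 1 (clean gravel): t_1 = 5.99 × 0.19 / 0.5721 = 1.989 d
  layer 2 (weathered basalt): t_2 = 13.2 × 0.09 / 0.5721 = 2.076 d
  layer 3 (fine sand): t_3 = 2.06 × 0.18 / 0.5721 = 0.6481 d
  layer 4 (silty sand): t_4 = 3.11 × 0.22 / 0.5721 = 1.196 d
Total t = Σ t_i = 5.910 days.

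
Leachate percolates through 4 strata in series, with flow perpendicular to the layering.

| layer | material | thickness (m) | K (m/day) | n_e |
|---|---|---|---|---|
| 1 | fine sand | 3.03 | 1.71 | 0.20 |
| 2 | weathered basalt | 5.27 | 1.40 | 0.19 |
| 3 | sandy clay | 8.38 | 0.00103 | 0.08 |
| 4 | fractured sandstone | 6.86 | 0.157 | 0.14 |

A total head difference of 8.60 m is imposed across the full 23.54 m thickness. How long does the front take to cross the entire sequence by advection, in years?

8.44

With flow normal to the layers, continuity requires the same specific discharge q through every layer.
Σ(b_i/K_i) = 3.03/1.71 + 5.27/1.40 + 8.38/0.00103 + 6.86/0.157 = 8185 d.
q = Δh / Σ(b_i/K_i) = 8.60 / 8185 = 0.001051 m/day.
In each layer the seepage velocity is v_i = q/n_i, so the layer transit time is t_i = b_i·n_i / q:
  layer 1 (fine sand): t_1 = 3.03 × 0.20 / 0.001051 = 576.8 d
  layer 2 (weathered basalt): t_2 = 5.27 × 0.19 / 0.001051 = 953.0 d
  layer 3 (sandy clay): t_3 = 8.38 × 0.08 / 0.001051 = 638.1 d
  layer 4 (fractured sandstone): t_4 = 6.86 × 0.14 / 0.001051 = 914.1 d
Total t = Σ t_i = 3082 days = 8.438 years.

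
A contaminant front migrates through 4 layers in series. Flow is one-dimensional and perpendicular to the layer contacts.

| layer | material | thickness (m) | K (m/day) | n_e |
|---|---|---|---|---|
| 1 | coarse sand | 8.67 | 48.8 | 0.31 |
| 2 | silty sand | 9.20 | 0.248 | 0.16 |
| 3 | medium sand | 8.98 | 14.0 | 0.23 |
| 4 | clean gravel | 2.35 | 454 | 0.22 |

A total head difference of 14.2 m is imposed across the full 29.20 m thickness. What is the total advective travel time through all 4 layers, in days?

With flow normal to the layers, continuity requires the same specific discharge q through every layer.
Σ(b_i/K_i) = 8.67/48.8 + 9.20/0.248 + 8.98/14.0 + 2.35/454 = 37.92 d.
q = Δh / Σ(b_i/K_i) = 14.2 / 37.92 = 0.3745 m/day.
In each layer the seepage velocity is v_i = q/n_i, so the layer transit time is t_i = b_i·n_i / q:
  layer 1 (coarse sand): t_1 = 8.67 × 0.31 / 0.3745 = 7.177 d
  layer 2 (silty sand): t_2 = 9.20 × 0.16 / 0.3745 = 3.931 d
  layer 3 (medium sand): t_3 = 8.98 × 0.23 / 0.3745 = 5.516 d
  layer 4 (clean gravel): t_4 = 2.35 × 0.22 / 0.3745 = 1.381 d
Total t = Σ t_i = 18.00 days.

18.0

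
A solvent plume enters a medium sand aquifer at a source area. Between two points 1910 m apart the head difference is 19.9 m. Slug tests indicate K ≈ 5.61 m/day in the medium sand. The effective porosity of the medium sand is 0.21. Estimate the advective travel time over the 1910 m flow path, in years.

18.8

Hydraulic gradient i = Δh / L = 19.9 / 1910 = 0.01042.
Darcy flux q = K · i = 5.610 × 0.01042 = 0.05845 m/day.
Seepage velocity v = q / n_e = 0.05845 / 0.21 = 0.2783 m/day.
Travel time t = L / v = 1910 / 0.2783 = 6862 days = 18.79 years.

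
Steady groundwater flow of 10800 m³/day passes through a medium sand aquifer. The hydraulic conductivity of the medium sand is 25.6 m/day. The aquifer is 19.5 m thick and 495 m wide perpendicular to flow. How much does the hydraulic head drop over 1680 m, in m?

73.4

Cross-sectional area A = 495 × 19.5 = 9652 m².
From Q = K·A·i, i = Q / (K·A) = 10800 / (25.60 × 9652) = 0.04371.
Head loss Δh = i · L = 0.04371 × 1680 = 73.43 m.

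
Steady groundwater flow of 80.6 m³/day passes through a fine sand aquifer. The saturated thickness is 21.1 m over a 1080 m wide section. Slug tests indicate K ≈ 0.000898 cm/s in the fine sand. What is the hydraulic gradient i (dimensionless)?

Convert K: 0.000898 cm/s × 864 = 0.7759 m/day.
Cross-sectional area A = 1080 × 21.1 = 22788 m².
From Q = K·A·i, i = Q / (K·A) = 80.6 / (0.7759 × 22788) = 0.004559.

0.00456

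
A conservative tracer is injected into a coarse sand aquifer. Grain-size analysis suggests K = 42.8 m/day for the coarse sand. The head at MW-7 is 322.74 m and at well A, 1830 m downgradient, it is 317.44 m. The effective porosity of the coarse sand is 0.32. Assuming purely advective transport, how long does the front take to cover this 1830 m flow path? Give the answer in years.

12.9

Hydraulic gradient i = (322.74 − 317.44) / 1830 = 5.3 / 1830 = 0.002896.
Darcy flux q = K · i = 42.80 × 0.002896 = 0.1240 m/day.
Seepage velocity v = q / n_e = 0.1240 / 0.32 = 0.3874 m/day.
Travel time t = L / v = 1830 / 0.3874 = 4724 days = 12.93 years.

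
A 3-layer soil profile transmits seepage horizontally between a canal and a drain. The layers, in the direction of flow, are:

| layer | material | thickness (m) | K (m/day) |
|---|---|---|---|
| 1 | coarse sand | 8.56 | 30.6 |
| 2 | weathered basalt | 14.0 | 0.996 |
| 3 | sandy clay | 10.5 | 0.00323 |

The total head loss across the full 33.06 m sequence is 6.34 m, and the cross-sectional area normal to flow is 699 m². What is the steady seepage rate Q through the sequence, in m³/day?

Flow is perpendicular to layering, so the layers act in series and the equivalent K is the thickness-weighted harmonic mean.
Total thickness L = 8.56 + 14.0 + 10.5 = 33.06 m.
Σ(b_i/K_i) = 8.56/30.6 + 14.0/0.996 + 10.5/0.00323 = 3265 d.
K_eq = L / Σ(b_i/K_i) = 33.06 / 3265 = 0.01013 m/day.
Q = K_eq · A · (Δh/L) = 0.01013 × 699 × (6.34/33.06) = 1.357 m³/day.

1.36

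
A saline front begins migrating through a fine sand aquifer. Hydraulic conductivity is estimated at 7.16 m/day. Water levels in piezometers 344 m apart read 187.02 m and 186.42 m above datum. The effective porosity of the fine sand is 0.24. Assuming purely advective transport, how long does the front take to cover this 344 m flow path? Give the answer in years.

18.1

Hydraulic gradient i = (187.02 − 186.42) / 344 = 0.6 / 344 = 0.001744.
Darcy flux q = K · i = 7.160 × 0.001744 = 0.01249 m/day.
Seepage velocity v = q / n_e = 0.01249 / 0.24 = 0.05203 m/day.
Travel time t = L / v = 344 / 0.05203 = 6611 days = 18.10 years.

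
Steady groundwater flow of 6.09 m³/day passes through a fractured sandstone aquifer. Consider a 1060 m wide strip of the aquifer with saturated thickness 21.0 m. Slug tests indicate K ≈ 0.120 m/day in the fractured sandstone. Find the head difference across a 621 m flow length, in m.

Cross-sectional area A = 1060 × 21.0 = 22260 m².
From Q = K·A·i, i = Q / (K·A) = 6.09 / (0.1200 × 22260) = 0.002280.
Head loss Δh = i · L = 0.002280 × 621 = 1.416 m.

1.42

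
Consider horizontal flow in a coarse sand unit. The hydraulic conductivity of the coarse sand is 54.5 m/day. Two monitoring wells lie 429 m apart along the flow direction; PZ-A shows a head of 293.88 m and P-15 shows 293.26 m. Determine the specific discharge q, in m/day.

0.0788

Hydraulic gradient i = (293.88 − 293.26) / 429 = 0.62 / 429 = 0.001445.
Specific discharge q = K · i = 54.50 × 0.001445 = 0.07876 m/day.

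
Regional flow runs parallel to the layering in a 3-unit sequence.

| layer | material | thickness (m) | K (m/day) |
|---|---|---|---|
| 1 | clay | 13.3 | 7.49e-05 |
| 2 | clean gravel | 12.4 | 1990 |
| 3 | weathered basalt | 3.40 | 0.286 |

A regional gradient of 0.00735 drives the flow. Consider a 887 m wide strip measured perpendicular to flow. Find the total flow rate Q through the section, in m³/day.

Flow is parallel to layering, so each bed carries its own Darcy discharge and the transmissivities add.
Σ(K_i·b_i) = 7.49e-05×13.3 + 1990×12.4 + 0.286×3.40 = 24677 m²/day.
Hydraulic gradient i = 0.00735.
Q = Σ(K_i·b_i) · W · i = 24677 × 887 × 0.007350 = 1.609e+05 m³/day.

161000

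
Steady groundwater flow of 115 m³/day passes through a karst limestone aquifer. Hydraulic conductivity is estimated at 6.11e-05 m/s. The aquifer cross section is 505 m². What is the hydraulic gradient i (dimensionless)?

0.0431

Convert K: 6.11e-05 m/s × 86400 = 5.279 m/day.
From Q = K·A·i, i = Q / (K·A) = 115 / (5.279 × 505.0) = 0.04314.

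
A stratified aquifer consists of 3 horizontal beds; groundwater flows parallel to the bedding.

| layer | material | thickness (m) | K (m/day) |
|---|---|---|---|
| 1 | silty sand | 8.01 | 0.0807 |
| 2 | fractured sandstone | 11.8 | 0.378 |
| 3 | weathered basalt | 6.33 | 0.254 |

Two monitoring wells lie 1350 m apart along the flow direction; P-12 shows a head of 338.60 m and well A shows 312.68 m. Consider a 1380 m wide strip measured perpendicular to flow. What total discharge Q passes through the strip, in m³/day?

Flow is parallel to layering, so each bed carries its own Darcy discharge and the transmissivities add.
Σ(K_i·b_i) = 0.0807×8.01 + 0.378×11.8 + 0.254×6.33 = 6.715 m²/day.
Hydraulic gradient i = (338.60 − 312.68) / 1350 = 25.92 / 1350 = 0.01920.
Q = Σ(K_i·b_i) · W · i = 6.715 × 1380 × 0.01920 = 177.9 m³/day.

178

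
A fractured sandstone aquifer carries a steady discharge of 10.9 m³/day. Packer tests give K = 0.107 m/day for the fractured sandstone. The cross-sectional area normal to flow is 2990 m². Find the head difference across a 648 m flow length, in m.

From Q = K·A·i, i = Q / (K·A) = 10.9 / (0.1070 × 2990) = 0.03407.
Head loss Δh = i · L = 0.03407 × 648 = 22.08 m.

22.1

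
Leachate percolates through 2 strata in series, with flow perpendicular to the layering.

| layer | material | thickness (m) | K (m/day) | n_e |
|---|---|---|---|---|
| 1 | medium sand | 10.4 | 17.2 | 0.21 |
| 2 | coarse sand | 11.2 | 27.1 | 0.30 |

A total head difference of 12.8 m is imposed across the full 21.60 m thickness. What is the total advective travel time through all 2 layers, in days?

0.441

With flow normal to the layers, continuity requires the same specific discharge q through every layer.
Σ(b_i/K_i) = 10.4/17.2 + 11.2/27.1 = 1.018 d.
q = Δh / Σ(b_i/K_i) = 12.8 / 1.018 = 12.57 m/day.
In each layer the seepage velocity is v_i = q/n_i, so the layer transit time is t_i = b_i·n_i / q:
  layer 1 (medium sand): t_1 = 10.4 × 0.21 / 12.57 = 0.1737 d
  layer 2 (coarse sand): t_2 = 11.2 × 0.30 / 12.57 = 0.2672 d
Total t = Σ t_i = 0.4409 days.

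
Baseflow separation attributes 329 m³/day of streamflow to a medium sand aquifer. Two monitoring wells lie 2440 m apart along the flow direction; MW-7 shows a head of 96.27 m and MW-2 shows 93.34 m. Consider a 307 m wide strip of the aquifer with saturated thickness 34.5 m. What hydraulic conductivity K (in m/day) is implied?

25.9

Cross-sectional area A = 307 × 34.5 = 10592 m².
Hydraulic gradient i = (96.27 − 93.34) / 2440 = 2.93 / 2440 = 0.001201.
From Q = K·A·i, K = Q / (A·i) = 329 / (10592 × 0.001201) = 25.87 m/day.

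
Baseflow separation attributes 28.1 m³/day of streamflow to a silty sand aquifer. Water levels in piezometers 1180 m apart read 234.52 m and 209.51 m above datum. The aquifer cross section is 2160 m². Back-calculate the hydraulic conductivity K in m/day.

0.614

Hydraulic gradient i = (234.52 − 209.51) / 1180 = 25.01 / 1180 = 0.02119.
From Q = K·A·i, K = Q / (A·i) = 28.1 / (2160 × 0.02119) = 0.6138 m/day.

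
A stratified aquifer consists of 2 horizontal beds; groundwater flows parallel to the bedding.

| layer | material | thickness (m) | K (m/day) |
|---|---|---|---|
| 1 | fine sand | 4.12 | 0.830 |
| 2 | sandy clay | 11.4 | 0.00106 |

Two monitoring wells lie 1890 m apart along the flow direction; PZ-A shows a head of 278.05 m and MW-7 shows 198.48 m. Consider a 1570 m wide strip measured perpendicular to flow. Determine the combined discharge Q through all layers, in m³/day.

227

Flow is parallel to layering, so each bed carries its own Darcy discharge and the transmissivities add.
Σ(K_i·b_i) = 0.830×4.12 + 0.00106×11.4 = 3.432 m²/day.
Hydraulic gradient i = (278.05 − 198.48) / 1890 = 79.57 / 1890 = 0.04210.
Q = Σ(K_i·b_i) · W · i = 3.432 × 1570 × 0.04210 = 226.8 m³/day.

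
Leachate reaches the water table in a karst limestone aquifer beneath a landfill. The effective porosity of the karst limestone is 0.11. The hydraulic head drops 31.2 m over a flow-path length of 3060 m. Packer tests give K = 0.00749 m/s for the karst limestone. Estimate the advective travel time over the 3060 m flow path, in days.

51.0

Convert K: 0.00749 m/s × 86400 = 647.1 m/day.
Hydraulic gradient i = Δh / L = 31.2 / 3060 = 0.01020.
Darcy flux q = K · i = 647.1 × 0.01020 = 6.598 m/day.
Seepage velocity v = q / n_e = 6.598 / 0.11 = 59.98 m/day.
Travel time t = L / v = 3060 / 59.98 = 51.01 days.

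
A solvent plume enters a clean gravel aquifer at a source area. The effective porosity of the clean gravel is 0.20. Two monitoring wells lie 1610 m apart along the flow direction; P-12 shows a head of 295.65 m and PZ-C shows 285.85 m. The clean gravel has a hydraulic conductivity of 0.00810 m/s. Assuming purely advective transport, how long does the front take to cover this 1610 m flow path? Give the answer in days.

75.6

Convert K: 0.00810 m/s × 86400 = 699.8 m/day.
Hydraulic gradient i = (295.65 − 285.85) / 1610 = 9.8 / 1610 = 0.006087.
Darcy flux q = K · i = 699.8 × 0.006087 = 4.260 m/day.
Seepage velocity v = q / n_e = 4.260 / 0.20 = 21.30 m/day.
Travel time t = L / v = 1610 / 21.30 = 75.59 days.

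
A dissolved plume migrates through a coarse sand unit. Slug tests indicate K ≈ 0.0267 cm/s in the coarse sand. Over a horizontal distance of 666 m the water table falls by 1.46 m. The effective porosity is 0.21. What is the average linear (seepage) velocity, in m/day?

0.241

Convert K: 0.0267 cm/s × 864 = 23.07 m/day.
Hydraulic gradient i = Δh / L = 1.46 / 666 = 0.002192.
Darcy flux q = K · i = 23.07 × 0.002192 = 0.05057 m/day.
Seepage velocity v = q / n_e = 0.05057 / 0.21 = 0.2408 m/day.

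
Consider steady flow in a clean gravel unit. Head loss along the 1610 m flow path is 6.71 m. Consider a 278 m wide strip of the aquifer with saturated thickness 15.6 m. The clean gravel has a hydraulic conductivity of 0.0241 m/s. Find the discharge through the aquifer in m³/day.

37600

Convert K: 0.0241 m/s × 86400 = 2082 m/day.
Cross-sectional area A = 278 × 15.6 = 4337 m².
Hydraulic gradient i = Δh / L = 6.71 / 1610 = 0.004168.
Darcy's law: Q = K · A · i = 2082 × 4337 × 0.004168 = 37635 m³/day.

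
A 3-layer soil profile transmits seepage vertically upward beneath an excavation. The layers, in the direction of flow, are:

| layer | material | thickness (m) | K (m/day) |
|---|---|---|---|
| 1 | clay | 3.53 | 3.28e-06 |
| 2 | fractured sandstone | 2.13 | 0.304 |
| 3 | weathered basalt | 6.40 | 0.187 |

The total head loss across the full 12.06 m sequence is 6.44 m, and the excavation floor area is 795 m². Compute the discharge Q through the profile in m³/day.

0.00476

Flow is perpendicular to layering, so the layers act in series and the equivalent K is the thickness-weighted harmonic mean.
Total thickness L = 3.53 + 2.13 + 6.40 = 12.06 m.
Σ(b_i/K_i) = 3.53/3.28e-06 + 2.13/0.304 + 6.40/0.187 = 1.076e+06 d.
K_eq = L / Σ(b_i/K_i) = 12.06 / 1.076e+06 = 1.121e-05 m/day.
Q = K_eq · A · (Δh/L) = 1.121e-05 × 795 × (6.44/12.06) = 0.004757 m³/day.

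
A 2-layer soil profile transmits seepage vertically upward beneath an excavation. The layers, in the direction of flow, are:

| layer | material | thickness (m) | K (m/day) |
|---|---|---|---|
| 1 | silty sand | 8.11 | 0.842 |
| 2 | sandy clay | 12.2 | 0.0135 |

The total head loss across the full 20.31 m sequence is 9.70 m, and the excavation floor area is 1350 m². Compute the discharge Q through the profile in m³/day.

Flow is perpendicular to layering, so the layers act in series and the equivalent K is the thickness-weighted harmonic mean.
Total thickness L = 8.11 + 12.2 = 20.31 m.
Σ(b_i/K_i) = 8.11/0.842 + 12.2/0.0135 = 913.3 d.
K_eq = L / Σ(b_i/K_i) = 20.31 / 913.3 = 0.02224 m/day.
Q = K_eq · A · (Δh/L) = 0.02224 × 1350 × (9.70/20.31) = 14.34 m³/day.

14.3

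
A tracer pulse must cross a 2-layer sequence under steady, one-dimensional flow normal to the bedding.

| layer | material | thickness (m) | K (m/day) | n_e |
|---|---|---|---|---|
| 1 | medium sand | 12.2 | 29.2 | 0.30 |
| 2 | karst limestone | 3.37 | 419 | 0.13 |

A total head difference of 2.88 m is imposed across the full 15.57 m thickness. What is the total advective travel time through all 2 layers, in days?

0.606

With flow normal to the layers, continuity requires the same specific discharge q through every layer.
Σ(b_i/K_i) = 12.2/29.2 + 3.37/419 = 0.4259 d.
q = Δh / Σ(b_i/K_i) = 2.88 / 0.4259 = 6.763 m/day.
In each layer the seepage velocity is v_i = q/n_i, so the layer transit time is t_i = b_i·n_i / q:
  layer 1 (medium sand): t_1 = 12.2 × 0.30 / 6.763 = 0.5412 d
  layer 2 (karst limestone): t_2 = 3.37 × 0.13 / 6.763 = 0.06478 d
Total t = Σ t_i = 0.6060 days.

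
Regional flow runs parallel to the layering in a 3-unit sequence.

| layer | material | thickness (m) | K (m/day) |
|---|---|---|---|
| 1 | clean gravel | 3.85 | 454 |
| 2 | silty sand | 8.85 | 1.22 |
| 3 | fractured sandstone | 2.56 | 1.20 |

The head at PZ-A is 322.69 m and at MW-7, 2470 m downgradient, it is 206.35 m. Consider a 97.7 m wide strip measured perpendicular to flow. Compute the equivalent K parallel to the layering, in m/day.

Flow is parallel to layering, so each bed carries its own Darcy discharge and the transmissivities add.
Σ(K_i·b_i) = 454×3.85 + 1.22×8.85 + 1.20×2.56 = 1762 m²/day.
Total thickness b = 15.26 m, so K_eq = Σ(K_i·b_i)/b = 115.5 m/day.

115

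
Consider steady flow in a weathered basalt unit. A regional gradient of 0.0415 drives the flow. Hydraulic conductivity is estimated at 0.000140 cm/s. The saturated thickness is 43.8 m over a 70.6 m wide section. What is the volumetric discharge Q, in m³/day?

15.5

Convert K: 0.000140 cm/s × 864 = 0.1210 m/day.
Cross-sectional area A = 70.6 × 43.8 = 3092 m².
Hydraulic gradient i = 0.0415.
Darcy's law: Q = K · A · i = 0.1210 × 3092 × 0.04150 = 15.52 m³/day.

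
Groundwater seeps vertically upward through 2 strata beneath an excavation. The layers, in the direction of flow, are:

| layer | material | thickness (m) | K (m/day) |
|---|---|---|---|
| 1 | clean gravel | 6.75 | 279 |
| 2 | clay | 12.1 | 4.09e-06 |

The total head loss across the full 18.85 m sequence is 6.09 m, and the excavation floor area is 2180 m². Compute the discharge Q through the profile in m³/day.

Flow is perpendicular to layering, so the layers act in series and the equivalent K is the thickness-weighted harmonic mean.
Total thickness L = 6.75 + 12.1 = 18.85 m.
Σ(b_i/K_i) = 6.75/279 + 12.1/4.09e-06 = 2.958e+06 d.
K_eq = L / Σ(b_i/K_i) = 18.85 / 2.958e+06 = 6.372e-06 m/day.
Q = K_eq · A · (Δh/L) = 6.372e-06 × 2180 × (6.09/18.85) = 0.004488 m³/day.

0.00449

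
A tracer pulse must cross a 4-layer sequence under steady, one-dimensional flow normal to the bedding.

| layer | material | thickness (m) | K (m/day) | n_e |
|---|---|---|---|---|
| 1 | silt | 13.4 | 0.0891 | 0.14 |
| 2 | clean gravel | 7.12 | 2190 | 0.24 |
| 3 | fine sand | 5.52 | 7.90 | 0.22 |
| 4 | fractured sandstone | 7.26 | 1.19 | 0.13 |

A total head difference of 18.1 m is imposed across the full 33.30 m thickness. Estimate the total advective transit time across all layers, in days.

With flow normal to the layers, continuity requires the same specific discharge q through every layer.
Σ(b_i/K_i) = 13.4/0.0891 + 7.12/2190 + 5.52/7.90 + 7.26/1.19 = 157.2 d.
q = Δh / Σ(b_i/K_i) = 18.1 / 157.2 = 0.1151 m/day.
In each layer the seepage velocity is v_i = q/n_i, so the layer transit time is t_i = b_i·n_i / q:
  layer 1 (silt): t_1 = 13.4 × 0.14 / 0.1151 = 16.29 d
  layer 2 (clean gravel): t_2 = 7.12 × 0.24 / 0.1151 = 14.84 d
  layer 3 (fine sand): t_3 = 5.52 × 0.22 / 0.1151 = 10.55 d
  layer 4 (fractured sandstone): t_4 = 7.26 × 0.13 / 0.1151 = 8.197 d
Total t = Σ t_i = 49.88 days.

49.9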